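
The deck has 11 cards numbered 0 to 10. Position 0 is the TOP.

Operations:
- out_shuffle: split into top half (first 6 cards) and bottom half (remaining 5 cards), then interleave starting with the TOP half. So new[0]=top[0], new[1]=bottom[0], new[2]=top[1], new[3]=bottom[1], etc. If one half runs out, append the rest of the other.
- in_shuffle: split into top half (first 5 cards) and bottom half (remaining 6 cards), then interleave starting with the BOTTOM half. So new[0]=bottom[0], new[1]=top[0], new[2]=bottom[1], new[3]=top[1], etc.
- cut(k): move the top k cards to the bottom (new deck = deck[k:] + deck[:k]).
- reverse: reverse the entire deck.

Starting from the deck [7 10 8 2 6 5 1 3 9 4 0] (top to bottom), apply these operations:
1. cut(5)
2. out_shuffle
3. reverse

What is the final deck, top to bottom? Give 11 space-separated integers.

After op 1 (cut(5)): [5 1 3 9 4 0 7 10 8 2 6]
After op 2 (out_shuffle): [5 7 1 10 3 8 9 2 4 6 0]
After op 3 (reverse): [0 6 4 2 9 8 3 10 1 7 5]

Answer: 0 6 4 2 9 8 3 10 1 7 5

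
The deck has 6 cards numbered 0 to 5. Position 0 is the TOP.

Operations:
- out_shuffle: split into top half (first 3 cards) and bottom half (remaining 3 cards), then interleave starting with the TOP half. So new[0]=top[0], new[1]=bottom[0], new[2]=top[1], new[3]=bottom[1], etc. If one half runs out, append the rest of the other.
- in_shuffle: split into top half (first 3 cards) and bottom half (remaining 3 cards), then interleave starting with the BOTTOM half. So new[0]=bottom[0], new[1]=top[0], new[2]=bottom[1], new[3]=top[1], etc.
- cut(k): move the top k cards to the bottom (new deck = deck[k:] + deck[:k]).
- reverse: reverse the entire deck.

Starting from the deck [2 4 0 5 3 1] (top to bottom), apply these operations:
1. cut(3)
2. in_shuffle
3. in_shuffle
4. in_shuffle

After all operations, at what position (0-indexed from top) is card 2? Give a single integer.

After op 1 (cut(3)): [5 3 1 2 4 0]
After op 2 (in_shuffle): [2 5 4 3 0 1]
After op 3 (in_shuffle): [3 2 0 5 1 4]
After op 4 (in_shuffle): [5 3 1 2 4 0]
Card 2 is at position 3.

Answer: 3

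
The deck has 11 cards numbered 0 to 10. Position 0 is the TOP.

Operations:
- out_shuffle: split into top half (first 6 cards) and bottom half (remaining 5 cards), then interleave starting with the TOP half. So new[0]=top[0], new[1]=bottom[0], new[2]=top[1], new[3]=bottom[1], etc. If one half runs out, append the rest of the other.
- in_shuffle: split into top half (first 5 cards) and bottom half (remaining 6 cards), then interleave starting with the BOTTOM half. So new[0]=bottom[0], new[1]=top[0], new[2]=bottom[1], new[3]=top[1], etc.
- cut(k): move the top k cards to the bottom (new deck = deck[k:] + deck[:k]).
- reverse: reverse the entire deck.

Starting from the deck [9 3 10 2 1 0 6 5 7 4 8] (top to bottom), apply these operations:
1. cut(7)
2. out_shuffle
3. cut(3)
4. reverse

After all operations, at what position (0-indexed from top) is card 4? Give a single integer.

Answer: 9

Derivation:
After op 1 (cut(7)): [5 7 4 8 9 3 10 2 1 0 6]
After op 2 (out_shuffle): [5 10 7 2 4 1 8 0 9 6 3]
After op 3 (cut(3)): [2 4 1 8 0 9 6 3 5 10 7]
After op 4 (reverse): [7 10 5 3 6 9 0 8 1 4 2]
Card 4 is at position 9.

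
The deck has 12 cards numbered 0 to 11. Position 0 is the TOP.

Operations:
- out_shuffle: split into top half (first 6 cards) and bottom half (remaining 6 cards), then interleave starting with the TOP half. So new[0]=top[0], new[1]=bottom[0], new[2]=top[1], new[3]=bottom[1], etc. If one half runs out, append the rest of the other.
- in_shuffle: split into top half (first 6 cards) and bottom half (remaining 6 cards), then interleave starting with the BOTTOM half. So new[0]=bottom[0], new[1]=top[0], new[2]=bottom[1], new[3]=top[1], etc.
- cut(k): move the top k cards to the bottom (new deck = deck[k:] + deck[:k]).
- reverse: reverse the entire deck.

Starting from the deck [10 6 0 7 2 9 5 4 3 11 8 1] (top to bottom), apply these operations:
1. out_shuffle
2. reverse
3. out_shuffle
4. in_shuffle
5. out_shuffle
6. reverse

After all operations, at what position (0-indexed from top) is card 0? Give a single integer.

After op 1 (out_shuffle): [10 5 6 4 0 3 7 11 2 8 9 1]
After op 2 (reverse): [1 9 8 2 11 7 3 0 4 6 5 10]
After op 3 (out_shuffle): [1 3 9 0 8 4 2 6 11 5 7 10]
After op 4 (in_shuffle): [2 1 6 3 11 9 5 0 7 8 10 4]
After op 5 (out_shuffle): [2 5 1 0 6 7 3 8 11 10 9 4]
After op 6 (reverse): [4 9 10 11 8 3 7 6 0 1 5 2]
Card 0 is at position 8.

Answer: 8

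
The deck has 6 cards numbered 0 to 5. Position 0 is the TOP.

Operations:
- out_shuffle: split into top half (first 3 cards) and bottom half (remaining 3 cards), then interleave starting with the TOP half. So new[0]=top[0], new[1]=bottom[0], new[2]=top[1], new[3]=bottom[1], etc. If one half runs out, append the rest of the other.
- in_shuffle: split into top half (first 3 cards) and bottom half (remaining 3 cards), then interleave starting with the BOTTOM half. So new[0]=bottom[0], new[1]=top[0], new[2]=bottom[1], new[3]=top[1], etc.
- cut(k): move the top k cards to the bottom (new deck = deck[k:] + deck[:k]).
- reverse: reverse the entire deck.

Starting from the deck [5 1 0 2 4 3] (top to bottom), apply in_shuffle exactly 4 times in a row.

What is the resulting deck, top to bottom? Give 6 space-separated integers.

After op 1 (in_shuffle): [2 5 4 1 3 0]
After op 2 (in_shuffle): [1 2 3 5 0 4]
After op 3 (in_shuffle): [5 1 0 2 4 3]
After op 4 (in_shuffle): [2 5 4 1 3 0]

Answer: 2 5 4 1 3 0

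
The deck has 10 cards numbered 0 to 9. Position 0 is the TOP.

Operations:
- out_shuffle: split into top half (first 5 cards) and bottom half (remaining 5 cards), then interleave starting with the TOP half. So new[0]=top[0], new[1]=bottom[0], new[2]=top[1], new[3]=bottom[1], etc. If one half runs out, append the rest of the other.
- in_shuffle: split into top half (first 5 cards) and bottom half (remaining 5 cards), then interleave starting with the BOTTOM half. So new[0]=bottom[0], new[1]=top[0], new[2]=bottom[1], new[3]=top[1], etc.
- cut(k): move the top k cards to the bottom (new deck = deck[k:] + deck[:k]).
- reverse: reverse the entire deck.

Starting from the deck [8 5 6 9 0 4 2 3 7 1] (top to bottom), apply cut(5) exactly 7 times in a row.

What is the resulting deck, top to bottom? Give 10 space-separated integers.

After op 1 (cut(5)): [4 2 3 7 1 8 5 6 9 0]
After op 2 (cut(5)): [8 5 6 9 0 4 2 3 7 1]
After op 3 (cut(5)): [4 2 3 7 1 8 5 6 9 0]
After op 4 (cut(5)): [8 5 6 9 0 4 2 3 7 1]
After op 5 (cut(5)): [4 2 3 7 1 8 5 6 9 0]
After op 6 (cut(5)): [8 5 6 9 0 4 2 3 7 1]
After op 7 (cut(5)): [4 2 3 7 1 8 5 6 9 0]

Answer: 4 2 3 7 1 8 5 6 9 0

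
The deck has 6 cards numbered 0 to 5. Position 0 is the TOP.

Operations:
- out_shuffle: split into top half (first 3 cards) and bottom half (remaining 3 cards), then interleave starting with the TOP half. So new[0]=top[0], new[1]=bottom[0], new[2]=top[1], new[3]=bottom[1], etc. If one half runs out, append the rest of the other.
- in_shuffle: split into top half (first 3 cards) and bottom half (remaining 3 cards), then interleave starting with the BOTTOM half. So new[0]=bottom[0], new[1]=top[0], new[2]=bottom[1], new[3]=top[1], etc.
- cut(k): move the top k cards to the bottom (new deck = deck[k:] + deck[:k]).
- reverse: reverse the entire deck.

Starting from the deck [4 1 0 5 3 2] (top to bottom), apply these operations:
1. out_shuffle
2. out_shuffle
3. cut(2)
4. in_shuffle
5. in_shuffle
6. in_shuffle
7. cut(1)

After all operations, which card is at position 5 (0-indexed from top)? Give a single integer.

After op 1 (out_shuffle): [4 5 1 3 0 2]
After op 2 (out_shuffle): [4 3 5 0 1 2]
After op 3 (cut(2)): [5 0 1 2 4 3]
After op 4 (in_shuffle): [2 5 4 0 3 1]
After op 5 (in_shuffle): [0 2 3 5 1 4]
After op 6 (in_shuffle): [5 0 1 2 4 3]
After op 7 (cut(1)): [0 1 2 4 3 5]
Position 5: card 5.

Answer: 5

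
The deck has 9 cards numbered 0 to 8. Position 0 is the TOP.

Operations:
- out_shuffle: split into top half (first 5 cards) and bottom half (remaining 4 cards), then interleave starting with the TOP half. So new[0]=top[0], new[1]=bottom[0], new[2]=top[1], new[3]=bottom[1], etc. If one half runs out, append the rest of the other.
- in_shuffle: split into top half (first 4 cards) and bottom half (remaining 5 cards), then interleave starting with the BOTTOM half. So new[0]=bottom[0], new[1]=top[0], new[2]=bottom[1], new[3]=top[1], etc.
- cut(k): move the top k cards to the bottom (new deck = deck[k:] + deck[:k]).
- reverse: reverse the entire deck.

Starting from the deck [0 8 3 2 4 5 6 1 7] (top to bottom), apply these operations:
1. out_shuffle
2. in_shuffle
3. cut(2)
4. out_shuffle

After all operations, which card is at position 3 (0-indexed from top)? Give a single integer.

After op 1 (out_shuffle): [0 5 8 6 3 1 2 7 4]
After op 2 (in_shuffle): [3 0 1 5 2 8 7 6 4]
After op 3 (cut(2)): [1 5 2 8 7 6 4 3 0]
After op 4 (out_shuffle): [1 6 5 4 2 3 8 0 7]
Position 3: card 4.

Answer: 4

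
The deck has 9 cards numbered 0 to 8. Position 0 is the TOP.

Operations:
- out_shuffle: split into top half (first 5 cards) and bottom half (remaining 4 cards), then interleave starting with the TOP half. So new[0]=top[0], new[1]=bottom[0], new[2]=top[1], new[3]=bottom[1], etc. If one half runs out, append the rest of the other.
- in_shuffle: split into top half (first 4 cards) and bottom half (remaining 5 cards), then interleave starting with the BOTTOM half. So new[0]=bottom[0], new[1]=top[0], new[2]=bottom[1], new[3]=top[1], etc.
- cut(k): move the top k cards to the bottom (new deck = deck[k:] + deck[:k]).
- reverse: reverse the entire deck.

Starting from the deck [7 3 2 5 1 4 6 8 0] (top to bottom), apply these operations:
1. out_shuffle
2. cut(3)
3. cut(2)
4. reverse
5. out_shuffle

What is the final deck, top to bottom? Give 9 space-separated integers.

Answer: 2 1 6 0 3 5 4 8 7

Derivation:
After op 1 (out_shuffle): [7 4 3 6 2 8 5 0 1]
After op 2 (cut(3)): [6 2 8 5 0 1 7 4 3]
After op 3 (cut(2)): [8 5 0 1 7 4 3 6 2]
After op 4 (reverse): [2 6 3 4 7 1 0 5 8]
After op 5 (out_shuffle): [2 1 6 0 3 5 4 8 7]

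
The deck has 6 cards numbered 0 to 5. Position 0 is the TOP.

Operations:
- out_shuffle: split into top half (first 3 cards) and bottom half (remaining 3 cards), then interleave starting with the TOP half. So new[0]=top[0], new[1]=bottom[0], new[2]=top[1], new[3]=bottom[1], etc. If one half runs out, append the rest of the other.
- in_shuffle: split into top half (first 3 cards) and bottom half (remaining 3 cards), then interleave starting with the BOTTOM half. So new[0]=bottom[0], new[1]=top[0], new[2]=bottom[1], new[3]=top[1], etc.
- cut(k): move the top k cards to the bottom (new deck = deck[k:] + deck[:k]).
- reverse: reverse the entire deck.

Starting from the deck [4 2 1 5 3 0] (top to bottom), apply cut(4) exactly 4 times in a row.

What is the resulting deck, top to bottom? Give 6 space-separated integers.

After op 1 (cut(4)): [3 0 4 2 1 5]
After op 2 (cut(4)): [1 5 3 0 4 2]
After op 3 (cut(4)): [4 2 1 5 3 0]
After op 4 (cut(4)): [3 0 4 2 1 5]

Answer: 3 0 4 2 1 5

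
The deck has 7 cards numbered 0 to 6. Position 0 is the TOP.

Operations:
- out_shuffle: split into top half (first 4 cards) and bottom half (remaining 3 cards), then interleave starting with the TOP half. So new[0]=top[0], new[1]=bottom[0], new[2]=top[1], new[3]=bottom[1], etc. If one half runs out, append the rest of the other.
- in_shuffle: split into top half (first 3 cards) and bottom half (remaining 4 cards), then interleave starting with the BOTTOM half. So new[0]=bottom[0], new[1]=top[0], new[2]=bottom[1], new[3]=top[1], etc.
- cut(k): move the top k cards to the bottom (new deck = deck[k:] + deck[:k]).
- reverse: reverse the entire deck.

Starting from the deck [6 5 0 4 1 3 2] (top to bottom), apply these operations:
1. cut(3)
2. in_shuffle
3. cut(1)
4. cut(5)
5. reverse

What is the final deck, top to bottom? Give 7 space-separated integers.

After op 1 (cut(3)): [4 1 3 2 6 5 0]
After op 2 (in_shuffle): [2 4 6 1 5 3 0]
After op 3 (cut(1)): [4 6 1 5 3 0 2]
After op 4 (cut(5)): [0 2 4 6 1 5 3]
After op 5 (reverse): [3 5 1 6 4 2 0]

Answer: 3 5 1 6 4 2 0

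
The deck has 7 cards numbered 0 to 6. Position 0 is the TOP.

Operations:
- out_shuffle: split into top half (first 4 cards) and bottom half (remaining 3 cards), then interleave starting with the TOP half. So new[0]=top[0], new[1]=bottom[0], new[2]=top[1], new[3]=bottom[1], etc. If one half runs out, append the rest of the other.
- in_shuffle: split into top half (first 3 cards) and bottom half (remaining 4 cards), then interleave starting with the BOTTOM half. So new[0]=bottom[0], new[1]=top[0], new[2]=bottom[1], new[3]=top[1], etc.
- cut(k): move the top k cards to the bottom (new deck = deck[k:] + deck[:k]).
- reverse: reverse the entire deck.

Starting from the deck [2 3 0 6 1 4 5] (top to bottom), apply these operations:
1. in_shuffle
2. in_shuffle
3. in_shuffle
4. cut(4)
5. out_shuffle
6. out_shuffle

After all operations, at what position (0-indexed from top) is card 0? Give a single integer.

Answer: 6

Derivation:
After op 1 (in_shuffle): [6 2 1 3 4 0 5]
After op 2 (in_shuffle): [3 6 4 2 0 1 5]
After op 3 (in_shuffle): [2 3 0 6 1 4 5]
After op 4 (cut(4)): [1 4 5 2 3 0 6]
After op 5 (out_shuffle): [1 3 4 0 5 6 2]
After op 6 (out_shuffle): [1 5 3 6 4 2 0]
Card 0 is at position 6.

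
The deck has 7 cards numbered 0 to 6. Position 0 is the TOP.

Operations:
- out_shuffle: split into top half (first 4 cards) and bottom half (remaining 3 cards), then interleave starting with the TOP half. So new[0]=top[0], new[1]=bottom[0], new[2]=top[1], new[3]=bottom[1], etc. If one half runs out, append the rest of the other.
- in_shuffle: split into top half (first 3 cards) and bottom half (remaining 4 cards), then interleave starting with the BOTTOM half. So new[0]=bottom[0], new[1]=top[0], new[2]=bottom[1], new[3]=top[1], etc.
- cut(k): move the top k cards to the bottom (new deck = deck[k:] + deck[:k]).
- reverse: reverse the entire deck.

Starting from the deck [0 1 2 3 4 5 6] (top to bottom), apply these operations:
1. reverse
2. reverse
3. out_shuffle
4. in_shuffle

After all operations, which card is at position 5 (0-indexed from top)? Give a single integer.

Answer: 1

Derivation:
After op 1 (reverse): [6 5 4 3 2 1 0]
After op 2 (reverse): [0 1 2 3 4 5 6]
After op 3 (out_shuffle): [0 4 1 5 2 6 3]
After op 4 (in_shuffle): [5 0 2 4 6 1 3]
Position 5: card 1.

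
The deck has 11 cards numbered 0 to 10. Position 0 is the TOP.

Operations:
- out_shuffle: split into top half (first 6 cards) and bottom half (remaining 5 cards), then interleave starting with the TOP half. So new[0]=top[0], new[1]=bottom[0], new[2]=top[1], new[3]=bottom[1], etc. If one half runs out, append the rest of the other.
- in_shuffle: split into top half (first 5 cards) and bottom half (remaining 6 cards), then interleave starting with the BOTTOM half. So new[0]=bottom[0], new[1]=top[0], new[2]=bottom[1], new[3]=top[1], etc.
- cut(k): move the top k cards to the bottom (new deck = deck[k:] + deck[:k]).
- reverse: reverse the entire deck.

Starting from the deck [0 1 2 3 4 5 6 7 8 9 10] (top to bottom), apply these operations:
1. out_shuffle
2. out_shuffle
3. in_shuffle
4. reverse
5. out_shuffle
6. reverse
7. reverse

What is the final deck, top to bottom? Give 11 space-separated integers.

After op 1 (out_shuffle): [0 6 1 7 2 8 3 9 4 10 5]
After op 2 (out_shuffle): [0 3 6 9 1 4 7 10 2 5 8]
After op 3 (in_shuffle): [4 0 7 3 10 6 2 9 5 1 8]
After op 4 (reverse): [8 1 5 9 2 6 10 3 7 0 4]
After op 5 (out_shuffle): [8 10 1 3 5 7 9 0 2 4 6]
After op 6 (reverse): [6 4 2 0 9 7 5 3 1 10 8]
After op 7 (reverse): [8 10 1 3 5 7 9 0 2 4 6]

Answer: 8 10 1 3 5 7 9 0 2 4 6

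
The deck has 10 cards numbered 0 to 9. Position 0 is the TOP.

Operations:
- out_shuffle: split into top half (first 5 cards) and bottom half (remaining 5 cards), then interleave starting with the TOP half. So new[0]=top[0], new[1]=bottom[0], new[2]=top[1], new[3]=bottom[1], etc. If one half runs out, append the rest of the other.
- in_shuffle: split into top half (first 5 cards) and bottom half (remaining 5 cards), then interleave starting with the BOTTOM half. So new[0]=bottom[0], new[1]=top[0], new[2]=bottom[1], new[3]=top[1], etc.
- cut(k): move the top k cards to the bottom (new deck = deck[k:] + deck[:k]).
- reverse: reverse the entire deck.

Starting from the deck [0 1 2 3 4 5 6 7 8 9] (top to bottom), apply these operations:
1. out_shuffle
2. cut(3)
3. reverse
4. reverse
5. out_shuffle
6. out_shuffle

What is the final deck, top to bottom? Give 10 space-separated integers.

After op 1 (out_shuffle): [0 5 1 6 2 7 3 8 4 9]
After op 2 (cut(3)): [6 2 7 3 8 4 9 0 5 1]
After op 3 (reverse): [1 5 0 9 4 8 3 7 2 6]
After op 4 (reverse): [6 2 7 3 8 4 9 0 5 1]
After op 5 (out_shuffle): [6 4 2 9 7 0 3 5 8 1]
After op 6 (out_shuffle): [6 0 4 3 2 5 9 8 7 1]

Answer: 6 0 4 3 2 5 9 8 7 1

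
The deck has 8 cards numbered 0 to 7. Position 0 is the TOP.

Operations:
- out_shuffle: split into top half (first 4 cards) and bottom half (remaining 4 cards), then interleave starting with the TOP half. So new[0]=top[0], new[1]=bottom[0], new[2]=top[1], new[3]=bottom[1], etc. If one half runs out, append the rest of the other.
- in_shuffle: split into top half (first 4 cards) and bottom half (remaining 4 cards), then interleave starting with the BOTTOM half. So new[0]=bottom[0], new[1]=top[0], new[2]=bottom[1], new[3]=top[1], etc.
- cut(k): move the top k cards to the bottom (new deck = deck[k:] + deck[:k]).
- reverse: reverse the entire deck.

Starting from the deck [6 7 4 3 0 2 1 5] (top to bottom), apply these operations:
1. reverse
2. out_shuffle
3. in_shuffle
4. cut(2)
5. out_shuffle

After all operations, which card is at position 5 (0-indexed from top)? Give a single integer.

Answer: 2

Derivation:
After op 1 (reverse): [5 1 2 0 3 4 7 6]
After op 2 (out_shuffle): [5 3 1 4 2 7 0 6]
After op 3 (in_shuffle): [2 5 7 3 0 1 6 4]
After op 4 (cut(2)): [7 3 0 1 6 4 2 5]
After op 5 (out_shuffle): [7 6 3 4 0 2 1 5]
Position 5: card 2.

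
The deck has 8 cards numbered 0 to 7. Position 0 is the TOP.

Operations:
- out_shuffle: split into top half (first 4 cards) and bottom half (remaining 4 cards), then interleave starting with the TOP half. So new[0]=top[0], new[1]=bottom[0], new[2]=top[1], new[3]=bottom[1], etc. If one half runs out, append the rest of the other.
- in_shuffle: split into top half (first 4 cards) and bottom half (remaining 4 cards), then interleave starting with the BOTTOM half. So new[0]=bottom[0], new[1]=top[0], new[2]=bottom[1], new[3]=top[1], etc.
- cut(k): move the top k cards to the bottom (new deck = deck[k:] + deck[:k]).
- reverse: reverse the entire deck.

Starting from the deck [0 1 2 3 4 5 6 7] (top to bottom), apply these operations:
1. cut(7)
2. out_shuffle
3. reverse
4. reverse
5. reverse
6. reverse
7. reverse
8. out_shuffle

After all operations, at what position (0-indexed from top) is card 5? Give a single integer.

After op 1 (cut(7)): [7 0 1 2 3 4 5 6]
After op 2 (out_shuffle): [7 3 0 4 1 5 2 6]
After op 3 (reverse): [6 2 5 1 4 0 3 7]
After op 4 (reverse): [7 3 0 4 1 5 2 6]
After op 5 (reverse): [6 2 5 1 4 0 3 7]
After op 6 (reverse): [7 3 0 4 1 5 2 6]
After op 7 (reverse): [6 2 5 1 4 0 3 7]
After op 8 (out_shuffle): [6 4 2 0 5 3 1 7]
Card 5 is at position 4.

Answer: 4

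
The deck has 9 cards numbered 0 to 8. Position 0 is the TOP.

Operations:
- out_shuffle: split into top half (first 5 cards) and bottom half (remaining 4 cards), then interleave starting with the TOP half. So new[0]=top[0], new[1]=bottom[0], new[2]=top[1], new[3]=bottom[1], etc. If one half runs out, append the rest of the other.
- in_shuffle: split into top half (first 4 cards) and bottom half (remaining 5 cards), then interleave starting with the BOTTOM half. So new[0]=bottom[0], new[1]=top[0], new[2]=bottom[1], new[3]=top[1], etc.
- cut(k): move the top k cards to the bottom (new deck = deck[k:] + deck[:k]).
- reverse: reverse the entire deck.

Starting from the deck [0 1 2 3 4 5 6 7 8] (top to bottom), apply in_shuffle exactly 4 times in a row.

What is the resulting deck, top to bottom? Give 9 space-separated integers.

After op 1 (in_shuffle): [4 0 5 1 6 2 7 3 8]
After op 2 (in_shuffle): [6 4 2 0 7 5 3 1 8]
After op 3 (in_shuffle): [7 6 5 4 3 2 1 0 8]
After op 4 (in_shuffle): [3 7 2 6 1 5 0 4 8]

Answer: 3 7 2 6 1 5 0 4 8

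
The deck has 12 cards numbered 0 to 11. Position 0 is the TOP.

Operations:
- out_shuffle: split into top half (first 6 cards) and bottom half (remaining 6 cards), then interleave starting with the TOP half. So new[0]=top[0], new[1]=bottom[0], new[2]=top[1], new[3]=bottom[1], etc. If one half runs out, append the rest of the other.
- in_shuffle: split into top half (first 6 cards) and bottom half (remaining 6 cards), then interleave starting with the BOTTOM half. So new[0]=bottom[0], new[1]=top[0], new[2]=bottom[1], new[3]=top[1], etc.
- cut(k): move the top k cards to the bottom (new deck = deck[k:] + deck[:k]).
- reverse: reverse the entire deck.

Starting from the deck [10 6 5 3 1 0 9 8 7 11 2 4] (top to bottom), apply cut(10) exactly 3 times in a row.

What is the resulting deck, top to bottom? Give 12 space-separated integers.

After op 1 (cut(10)): [2 4 10 6 5 3 1 0 9 8 7 11]
After op 2 (cut(10)): [7 11 2 4 10 6 5 3 1 0 9 8]
After op 3 (cut(10)): [9 8 7 11 2 4 10 6 5 3 1 0]

Answer: 9 8 7 11 2 4 10 6 5 3 1 0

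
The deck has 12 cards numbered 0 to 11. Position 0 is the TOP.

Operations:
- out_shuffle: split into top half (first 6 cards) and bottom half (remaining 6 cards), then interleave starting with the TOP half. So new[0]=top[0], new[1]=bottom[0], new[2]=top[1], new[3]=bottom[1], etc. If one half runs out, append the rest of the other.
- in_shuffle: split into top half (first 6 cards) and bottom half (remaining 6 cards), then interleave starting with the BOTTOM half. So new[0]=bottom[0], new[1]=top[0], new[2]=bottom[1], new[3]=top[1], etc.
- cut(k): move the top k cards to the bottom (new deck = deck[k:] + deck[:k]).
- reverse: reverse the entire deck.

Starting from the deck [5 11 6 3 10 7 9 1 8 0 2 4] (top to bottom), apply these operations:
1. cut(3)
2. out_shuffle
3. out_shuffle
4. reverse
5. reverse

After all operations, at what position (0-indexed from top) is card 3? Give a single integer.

After op 1 (cut(3)): [3 10 7 9 1 8 0 2 4 5 11 6]
After op 2 (out_shuffle): [3 0 10 2 7 4 9 5 1 11 8 6]
After op 3 (out_shuffle): [3 9 0 5 10 1 2 11 7 8 4 6]
After op 4 (reverse): [6 4 8 7 11 2 1 10 5 0 9 3]
After op 5 (reverse): [3 9 0 5 10 1 2 11 7 8 4 6]
Card 3 is at position 0.

Answer: 0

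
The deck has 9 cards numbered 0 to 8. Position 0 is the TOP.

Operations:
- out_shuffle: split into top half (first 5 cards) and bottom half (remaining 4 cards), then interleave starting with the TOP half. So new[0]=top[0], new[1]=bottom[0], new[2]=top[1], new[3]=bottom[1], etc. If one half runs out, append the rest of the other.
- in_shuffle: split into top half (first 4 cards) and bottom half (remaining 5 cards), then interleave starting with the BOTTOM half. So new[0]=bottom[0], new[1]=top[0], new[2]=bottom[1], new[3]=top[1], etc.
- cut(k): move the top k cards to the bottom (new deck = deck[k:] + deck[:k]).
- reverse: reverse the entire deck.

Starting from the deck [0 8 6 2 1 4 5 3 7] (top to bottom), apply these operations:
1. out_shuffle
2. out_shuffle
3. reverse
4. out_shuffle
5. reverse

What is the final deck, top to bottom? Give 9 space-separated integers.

After op 1 (out_shuffle): [0 4 8 5 6 3 2 7 1]
After op 2 (out_shuffle): [0 3 4 2 8 7 5 1 6]
After op 3 (reverse): [6 1 5 7 8 2 4 3 0]
After op 4 (out_shuffle): [6 2 1 4 5 3 7 0 8]
After op 5 (reverse): [8 0 7 3 5 4 1 2 6]

Answer: 8 0 7 3 5 4 1 2 6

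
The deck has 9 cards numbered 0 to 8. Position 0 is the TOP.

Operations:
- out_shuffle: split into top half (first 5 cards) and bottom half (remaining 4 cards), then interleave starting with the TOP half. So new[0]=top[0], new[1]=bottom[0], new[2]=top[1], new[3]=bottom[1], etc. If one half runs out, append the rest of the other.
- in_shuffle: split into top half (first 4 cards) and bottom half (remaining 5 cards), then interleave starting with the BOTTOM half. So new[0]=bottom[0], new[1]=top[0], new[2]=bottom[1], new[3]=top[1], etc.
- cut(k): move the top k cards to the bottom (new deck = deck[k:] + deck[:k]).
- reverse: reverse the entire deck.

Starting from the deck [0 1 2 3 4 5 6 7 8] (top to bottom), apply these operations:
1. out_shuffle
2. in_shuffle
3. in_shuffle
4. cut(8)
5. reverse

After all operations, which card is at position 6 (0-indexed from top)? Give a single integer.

After op 1 (out_shuffle): [0 5 1 6 2 7 3 8 4]
After op 2 (in_shuffle): [2 0 7 5 3 1 8 6 4]
After op 3 (in_shuffle): [3 2 1 0 8 7 6 5 4]
After op 4 (cut(8)): [4 3 2 1 0 8 7 6 5]
After op 5 (reverse): [5 6 7 8 0 1 2 3 4]
Position 6: card 2.

Answer: 2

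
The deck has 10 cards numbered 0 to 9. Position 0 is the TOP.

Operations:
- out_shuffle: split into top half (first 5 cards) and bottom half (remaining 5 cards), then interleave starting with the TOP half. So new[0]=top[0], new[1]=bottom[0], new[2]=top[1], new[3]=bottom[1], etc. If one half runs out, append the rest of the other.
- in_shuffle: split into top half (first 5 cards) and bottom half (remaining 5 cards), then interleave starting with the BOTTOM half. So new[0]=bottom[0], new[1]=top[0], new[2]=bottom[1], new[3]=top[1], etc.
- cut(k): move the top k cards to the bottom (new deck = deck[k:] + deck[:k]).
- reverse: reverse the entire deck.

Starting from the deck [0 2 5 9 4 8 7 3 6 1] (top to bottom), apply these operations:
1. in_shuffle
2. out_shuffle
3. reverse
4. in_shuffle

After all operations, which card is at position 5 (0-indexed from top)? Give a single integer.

Answer: 1

Derivation:
After op 1 (in_shuffle): [8 0 7 2 3 5 6 9 1 4]
After op 2 (out_shuffle): [8 5 0 6 7 9 2 1 3 4]
After op 3 (reverse): [4 3 1 2 9 7 6 0 5 8]
After op 4 (in_shuffle): [7 4 6 3 0 1 5 2 8 9]
Position 5: card 1.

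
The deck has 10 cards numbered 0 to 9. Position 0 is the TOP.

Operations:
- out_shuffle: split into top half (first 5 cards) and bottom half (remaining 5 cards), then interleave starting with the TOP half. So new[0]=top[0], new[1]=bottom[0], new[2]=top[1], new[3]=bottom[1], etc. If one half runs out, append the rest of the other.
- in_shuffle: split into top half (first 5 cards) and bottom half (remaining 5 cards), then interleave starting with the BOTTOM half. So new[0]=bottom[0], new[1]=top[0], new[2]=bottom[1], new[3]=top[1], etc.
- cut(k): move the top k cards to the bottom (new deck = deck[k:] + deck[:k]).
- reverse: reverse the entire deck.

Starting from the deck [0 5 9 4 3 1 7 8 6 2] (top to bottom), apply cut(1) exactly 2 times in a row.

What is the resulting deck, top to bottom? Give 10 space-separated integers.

After op 1 (cut(1)): [5 9 4 3 1 7 8 6 2 0]
After op 2 (cut(1)): [9 4 3 1 7 8 6 2 0 5]

Answer: 9 4 3 1 7 8 6 2 0 5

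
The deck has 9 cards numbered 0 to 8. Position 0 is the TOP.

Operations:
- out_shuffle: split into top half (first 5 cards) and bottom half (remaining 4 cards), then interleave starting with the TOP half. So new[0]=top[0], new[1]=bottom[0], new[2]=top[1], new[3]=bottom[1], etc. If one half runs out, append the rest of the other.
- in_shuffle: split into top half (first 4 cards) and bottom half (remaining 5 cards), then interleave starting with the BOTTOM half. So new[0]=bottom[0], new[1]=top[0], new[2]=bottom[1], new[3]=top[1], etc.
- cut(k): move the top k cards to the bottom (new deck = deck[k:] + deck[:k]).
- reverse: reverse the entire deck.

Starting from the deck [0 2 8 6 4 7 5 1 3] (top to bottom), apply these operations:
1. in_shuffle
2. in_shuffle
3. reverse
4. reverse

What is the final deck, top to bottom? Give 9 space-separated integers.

After op 1 (in_shuffle): [4 0 7 2 5 8 1 6 3]
After op 2 (in_shuffle): [5 4 8 0 1 7 6 2 3]
After op 3 (reverse): [3 2 6 7 1 0 8 4 5]
After op 4 (reverse): [5 4 8 0 1 7 6 2 3]

Answer: 5 4 8 0 1 7 6 2 3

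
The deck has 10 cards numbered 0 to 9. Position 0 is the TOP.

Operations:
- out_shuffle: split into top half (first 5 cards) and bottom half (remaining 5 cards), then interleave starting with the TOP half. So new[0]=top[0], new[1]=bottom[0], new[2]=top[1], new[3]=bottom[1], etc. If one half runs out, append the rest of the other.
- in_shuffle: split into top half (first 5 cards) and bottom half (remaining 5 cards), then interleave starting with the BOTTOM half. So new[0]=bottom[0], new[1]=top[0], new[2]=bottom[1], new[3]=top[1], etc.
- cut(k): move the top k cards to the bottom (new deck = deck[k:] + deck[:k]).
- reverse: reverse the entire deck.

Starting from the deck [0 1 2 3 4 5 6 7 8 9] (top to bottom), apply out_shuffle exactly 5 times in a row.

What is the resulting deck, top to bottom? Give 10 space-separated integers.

After op 1 (out_shuffle): [0 5 1 6 2 7 3 8 4 9]
After op 2 (out_shuffle): [0 7 5 3 1 8 6 4 2 9]
After op 3 (out_shuffle): [0 8 7 6 5 4 3 2 1 9]
After op 4 (out_shuffle): [0 4 8 3 7 2 6 1 5 9]
After op 5 (out_shuffle): [0 2 4 6 8 1 3 5 7 9]

Answer: 0 2 4 6 8 1 3 5 7 9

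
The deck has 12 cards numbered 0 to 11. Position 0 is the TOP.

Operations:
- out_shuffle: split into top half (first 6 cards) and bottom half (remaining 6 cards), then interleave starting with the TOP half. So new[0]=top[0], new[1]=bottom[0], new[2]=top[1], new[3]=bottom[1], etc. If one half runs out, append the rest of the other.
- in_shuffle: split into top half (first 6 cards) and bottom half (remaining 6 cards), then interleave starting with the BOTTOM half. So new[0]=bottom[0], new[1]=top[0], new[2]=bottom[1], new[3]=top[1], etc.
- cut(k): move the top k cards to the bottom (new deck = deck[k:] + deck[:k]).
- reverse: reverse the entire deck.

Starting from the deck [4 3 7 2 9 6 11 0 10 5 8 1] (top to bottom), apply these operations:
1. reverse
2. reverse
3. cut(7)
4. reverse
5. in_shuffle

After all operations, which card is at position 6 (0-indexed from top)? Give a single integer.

Answer: 5

Derivation:
After op 1 (reverse): [1 8 5 10 0 11 6 9 2 7 3 4]
After op 2 (reverse): [4 3 7 2 9 6 11 0 10 5 8 1]
After op 3 (cut(7)): [0 10 5 8 1 4 3 7 2 9 6 11]
After op 4 (reverse): [11 6 9 2 7 3 4 1 8 5 10 0]
After op 5 (in_shuffle): [4 11 1 6 8 9 5 2 10 7 0 3]
Position 6: card 5.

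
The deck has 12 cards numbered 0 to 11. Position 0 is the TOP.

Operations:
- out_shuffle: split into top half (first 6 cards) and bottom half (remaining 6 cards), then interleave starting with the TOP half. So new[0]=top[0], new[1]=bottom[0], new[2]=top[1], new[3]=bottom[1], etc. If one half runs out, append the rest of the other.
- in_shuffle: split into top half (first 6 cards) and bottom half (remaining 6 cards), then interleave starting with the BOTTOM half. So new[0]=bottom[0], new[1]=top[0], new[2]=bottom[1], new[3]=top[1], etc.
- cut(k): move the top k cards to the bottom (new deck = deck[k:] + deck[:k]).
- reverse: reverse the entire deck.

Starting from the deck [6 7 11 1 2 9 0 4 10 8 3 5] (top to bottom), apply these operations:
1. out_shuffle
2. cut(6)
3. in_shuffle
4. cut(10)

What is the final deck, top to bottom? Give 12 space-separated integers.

Answer: 10 5 6 1 0 8 7 2 4 3 11 9

Derivation:
After op 1 (out_shuffle): [6 0 7 4 11 10 1 8 2 3 9 5]
After op 2 (cut(6)): [1 8 2 3 9 5 6 0 7 4 11 10]
After op 3 (in_shuffle): [6 1 0 8 7 2 4 3 11 9 10 5]
After op 4 (cut(10)): [10 5 6 1 0 8 7 2 4 3 11 9]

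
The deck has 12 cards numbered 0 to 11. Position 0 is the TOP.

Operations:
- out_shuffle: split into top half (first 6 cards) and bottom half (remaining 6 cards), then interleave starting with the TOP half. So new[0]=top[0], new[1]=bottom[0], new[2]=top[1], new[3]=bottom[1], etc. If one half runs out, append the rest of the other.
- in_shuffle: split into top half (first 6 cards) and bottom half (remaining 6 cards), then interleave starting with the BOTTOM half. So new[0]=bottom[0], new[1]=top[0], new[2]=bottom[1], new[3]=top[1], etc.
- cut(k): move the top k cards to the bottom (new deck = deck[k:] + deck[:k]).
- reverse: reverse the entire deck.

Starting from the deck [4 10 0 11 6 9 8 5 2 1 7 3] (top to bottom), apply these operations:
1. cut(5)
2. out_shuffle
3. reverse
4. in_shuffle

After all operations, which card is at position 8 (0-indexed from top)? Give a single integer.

Answer: 3

Derivation:
After op 1 (cut(5)): [9 8 5 2 1 7 3 4 10 0 11 6]
After op 2 (out_shuffle): [9 3 8 4 5 10 2 0 1 11 7 6]
After op 3 (reverse): [6 7 11 1 0 2 10 5 4 8 3 9]
After op 4 (in_shuffle): [10 6 5 7 4 11 8 1 3 0 9 2]
Position 8: card 3.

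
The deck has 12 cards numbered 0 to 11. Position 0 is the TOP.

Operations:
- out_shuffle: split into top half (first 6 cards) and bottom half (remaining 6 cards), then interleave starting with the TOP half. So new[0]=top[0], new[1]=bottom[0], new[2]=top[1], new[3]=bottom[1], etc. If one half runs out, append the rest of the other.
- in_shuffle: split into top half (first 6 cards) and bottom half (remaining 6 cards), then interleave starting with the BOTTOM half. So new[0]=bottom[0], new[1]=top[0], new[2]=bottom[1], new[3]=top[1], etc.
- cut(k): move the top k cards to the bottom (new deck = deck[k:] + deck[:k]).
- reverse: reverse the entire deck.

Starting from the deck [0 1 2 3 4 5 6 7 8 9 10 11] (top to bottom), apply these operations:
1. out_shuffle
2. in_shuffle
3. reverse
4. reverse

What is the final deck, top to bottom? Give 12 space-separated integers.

After op 1 (out_shuffle): [0 6 1 7 2 8 3 9 4 10 5 11]
After op 2 (in_shuffle): [3 0 9 6 4 1 10 7 5 2 11 8]
After op 3 (reverse): [8 11 2 5 7 10 1 4 6 9 0 3]
After op 4 (reverse): [3 0 9 6 4 1 10 7 5 2 11 8]

Answer: 3 0 9 6 4 1 10 7 5 2 11 8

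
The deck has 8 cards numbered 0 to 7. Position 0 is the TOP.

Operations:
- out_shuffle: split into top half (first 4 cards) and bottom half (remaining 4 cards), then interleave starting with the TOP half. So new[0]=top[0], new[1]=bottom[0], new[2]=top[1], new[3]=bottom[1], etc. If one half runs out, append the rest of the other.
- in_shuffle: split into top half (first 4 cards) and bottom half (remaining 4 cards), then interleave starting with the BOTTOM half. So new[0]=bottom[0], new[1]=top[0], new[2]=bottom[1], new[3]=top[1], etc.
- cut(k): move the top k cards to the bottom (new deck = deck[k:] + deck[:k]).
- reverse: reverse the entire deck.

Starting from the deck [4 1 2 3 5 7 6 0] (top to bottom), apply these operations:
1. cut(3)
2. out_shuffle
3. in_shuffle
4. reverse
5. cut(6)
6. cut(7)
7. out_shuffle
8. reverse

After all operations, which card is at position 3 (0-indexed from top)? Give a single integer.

Answer: 7

Derivation:
After op 1 (cut(3)): [3 5 7 6 0 4 1 2]
After op 2 (out_shuffle): [3 0 5 4 7 1 6 2]
After op 3 (in_shuffle): [7 3 1 0 6 5 2 4]
After op 4 (reverse): [4 2 5 6 0 1 3 7]
After op 5 (cut(6)): [3 7 4 2 5 6 0 1]
After op 6 (cut(7)): [1 3 7 4 2 5 6 0]
After op 7 (out_shuffle): [1 2 3 5 7 6 4 0]
After op 8 (reverse): [0 4 6 7 5 3 2 1]
Position 3: card 7.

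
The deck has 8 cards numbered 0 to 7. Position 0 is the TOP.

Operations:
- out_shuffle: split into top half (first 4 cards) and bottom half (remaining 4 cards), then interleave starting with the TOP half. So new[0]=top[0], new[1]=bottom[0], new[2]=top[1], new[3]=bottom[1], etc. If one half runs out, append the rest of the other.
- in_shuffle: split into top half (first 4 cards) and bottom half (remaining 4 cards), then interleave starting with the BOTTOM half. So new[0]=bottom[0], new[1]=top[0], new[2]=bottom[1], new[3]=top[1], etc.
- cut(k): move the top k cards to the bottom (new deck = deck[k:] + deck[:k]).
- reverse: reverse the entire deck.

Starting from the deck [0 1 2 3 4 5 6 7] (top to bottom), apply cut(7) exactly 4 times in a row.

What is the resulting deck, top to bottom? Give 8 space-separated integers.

Answer: 4 5 6 7 0 1 2 3

Derivation:
After op 1 (cut(7)): [7 0 1 2 3 4 5 6]
After op 2 (cut(7)): [6 7 0 1 2 3 4 5]
After op 3 (cut(7)): [5 6 7 0 1 2 3 4]
After op 4 (cut(7)): [4 5 6 7 0 1 2 3]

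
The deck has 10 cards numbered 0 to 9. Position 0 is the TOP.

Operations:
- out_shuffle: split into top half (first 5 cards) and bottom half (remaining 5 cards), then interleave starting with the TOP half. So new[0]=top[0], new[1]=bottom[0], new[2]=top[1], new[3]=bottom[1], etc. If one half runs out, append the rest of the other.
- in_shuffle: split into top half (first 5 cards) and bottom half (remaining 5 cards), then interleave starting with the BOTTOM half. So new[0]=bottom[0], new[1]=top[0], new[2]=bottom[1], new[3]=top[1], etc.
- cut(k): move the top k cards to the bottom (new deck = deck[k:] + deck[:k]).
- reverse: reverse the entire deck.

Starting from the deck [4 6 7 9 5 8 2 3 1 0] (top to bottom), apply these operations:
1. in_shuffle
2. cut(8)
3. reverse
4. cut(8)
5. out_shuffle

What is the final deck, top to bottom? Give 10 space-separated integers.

After op 1 (in_shuffle): [8 4 2 6 3 7 1 9 0 5]
After op 2 (cut(8)): [0 5 8 4 2 6 3 7 1 9]
After op 3 (reverse): [9 1 7 3 6 2 4 8 5 0]
After op 4 (cut(8)): [5 0 9 1 7 3 6 2 4 8]
After op 5 (out_shuffle): [5 3 0 6 9 2 1 4 7 8]

Answer: 5 3 0 6 9 2 1 4 7 8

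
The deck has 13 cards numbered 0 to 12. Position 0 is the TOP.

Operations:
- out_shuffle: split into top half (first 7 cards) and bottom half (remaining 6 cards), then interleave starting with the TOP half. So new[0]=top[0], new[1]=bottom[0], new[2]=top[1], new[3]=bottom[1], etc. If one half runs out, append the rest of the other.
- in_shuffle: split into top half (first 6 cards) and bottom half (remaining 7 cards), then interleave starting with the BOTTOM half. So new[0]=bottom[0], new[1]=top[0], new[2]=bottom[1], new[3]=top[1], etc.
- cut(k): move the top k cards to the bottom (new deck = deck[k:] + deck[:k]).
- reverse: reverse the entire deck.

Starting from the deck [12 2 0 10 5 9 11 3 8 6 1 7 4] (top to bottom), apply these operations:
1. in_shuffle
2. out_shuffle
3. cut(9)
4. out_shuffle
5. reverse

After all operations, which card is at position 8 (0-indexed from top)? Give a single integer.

After op 1 (in_shuffle): [11 12 3 2 8 0 6 10 1 5 7 9 4]
After op 2 (out_shuffle): [11 10 12 1 3 5 2 7 8 9 0 4 6]
After op 3 (cut(9)): [9 0 4 6 11 10 12 1 3 5 2 7 8]
After op 4 (out_shuffle): [9 1 0 3 4 5 6 2 11 7 10 8 12]
After op 5 (reverse): [12 8 10 7 11 2 6 5 4 3 0 1 9]
Position 8: card 4.

Answer: 4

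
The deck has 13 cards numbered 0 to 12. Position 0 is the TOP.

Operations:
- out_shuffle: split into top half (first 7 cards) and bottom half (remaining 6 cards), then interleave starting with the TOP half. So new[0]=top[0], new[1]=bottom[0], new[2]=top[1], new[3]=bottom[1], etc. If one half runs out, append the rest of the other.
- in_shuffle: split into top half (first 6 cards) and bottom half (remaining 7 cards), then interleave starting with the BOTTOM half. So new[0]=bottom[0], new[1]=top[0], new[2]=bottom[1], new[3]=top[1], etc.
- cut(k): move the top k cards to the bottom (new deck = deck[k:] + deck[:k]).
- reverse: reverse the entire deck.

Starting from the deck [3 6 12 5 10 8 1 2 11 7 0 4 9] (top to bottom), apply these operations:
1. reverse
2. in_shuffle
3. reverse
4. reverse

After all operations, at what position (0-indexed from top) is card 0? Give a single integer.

After op 1 (reverse): [9 4 0 7 11 2 1 8 10 5 12 6 3]
After op 2 (in_shuffle): [1 9 8 4 10 0 5 7 12 11 6 2 3]
After op 3 (reverse): [3 2 6 11 12 7 5 0 10 4 8 9 1]
After op 4 (reverse): [1 9 8 4 10 0 5 7 12 11 6 2 3]
Card 0 is at position 5.

Answer: 5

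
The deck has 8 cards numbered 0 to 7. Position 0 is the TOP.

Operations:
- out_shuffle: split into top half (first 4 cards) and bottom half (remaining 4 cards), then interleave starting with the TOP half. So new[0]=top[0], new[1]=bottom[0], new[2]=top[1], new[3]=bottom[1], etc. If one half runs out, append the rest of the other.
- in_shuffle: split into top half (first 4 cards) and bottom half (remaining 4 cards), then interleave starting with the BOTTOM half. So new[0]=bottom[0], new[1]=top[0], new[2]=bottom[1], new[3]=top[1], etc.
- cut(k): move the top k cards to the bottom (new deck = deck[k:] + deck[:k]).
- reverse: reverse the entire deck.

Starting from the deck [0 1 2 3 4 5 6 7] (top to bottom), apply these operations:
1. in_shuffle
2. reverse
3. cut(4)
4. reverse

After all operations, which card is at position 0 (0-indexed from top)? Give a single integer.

After op 1 (in_shuffle): [4 0 5 1 6 2 7 3]
After op 2 (reverse): [3 7 2 6 1 5 0 4]
After op 3 (cut(4)): [1 5 0 4 3 7 2 6]
After op 4 (reverse): [6 2 7 3 4 0 5 1]
Position 0: card 6.

Answer: 6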